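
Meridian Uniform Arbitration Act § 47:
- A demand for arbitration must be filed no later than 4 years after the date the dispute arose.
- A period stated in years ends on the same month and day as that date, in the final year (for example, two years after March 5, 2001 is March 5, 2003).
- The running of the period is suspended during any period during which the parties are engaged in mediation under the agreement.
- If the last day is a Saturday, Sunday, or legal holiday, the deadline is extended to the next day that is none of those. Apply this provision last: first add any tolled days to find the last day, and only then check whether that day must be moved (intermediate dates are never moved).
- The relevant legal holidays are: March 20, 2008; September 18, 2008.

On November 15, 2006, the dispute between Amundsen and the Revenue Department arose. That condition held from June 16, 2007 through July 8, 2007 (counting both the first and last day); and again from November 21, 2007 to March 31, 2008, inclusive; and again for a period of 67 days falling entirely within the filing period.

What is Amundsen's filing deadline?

June 27, 2011

4 years after November 15, 2006 is November 15, 2010.
From June 16, 2007 through July 8, 2007 inclusive is 23 days; tolling adds 23 days: November 15, 2010 + 23 days = December 8, 2010.
From November 21, 2007 through March 31, 2008 inclusive is 132 days; tolling adds 132 days: December 8, 2010 + 132 days = April 19, 2011.
Tolling adds 67 days: April 19, 2011 + 67 days = June 25, 2011.
June 25, 2011 is Saturday; June 26, 2011 is Sunday. The next qualifying day is June 27, 2011.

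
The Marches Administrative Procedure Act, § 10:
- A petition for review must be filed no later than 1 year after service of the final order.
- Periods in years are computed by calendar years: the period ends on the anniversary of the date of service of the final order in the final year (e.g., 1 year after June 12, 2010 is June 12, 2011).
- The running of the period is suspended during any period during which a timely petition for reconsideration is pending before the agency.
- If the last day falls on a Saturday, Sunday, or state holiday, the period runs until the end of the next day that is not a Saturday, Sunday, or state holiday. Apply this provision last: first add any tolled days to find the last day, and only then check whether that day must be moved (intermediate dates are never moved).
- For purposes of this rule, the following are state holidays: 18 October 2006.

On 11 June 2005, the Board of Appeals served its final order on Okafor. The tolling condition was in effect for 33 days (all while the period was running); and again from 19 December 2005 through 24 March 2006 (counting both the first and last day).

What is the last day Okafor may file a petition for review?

October 19, 2006

1 year after 11 June 2005 is June 11, 2006.
Tolling adds 33 days: June 11, 2006 + 33 days = July 14, 2006.
From December 19, 2005 through March 24, 2006 inclusive is 96 days; tolling adds 96 days: July 14, 2006 + 96 days = October 18, 2006.
October 18, 2006 is a listed holiday. The next qualifying day is October 19, 2006.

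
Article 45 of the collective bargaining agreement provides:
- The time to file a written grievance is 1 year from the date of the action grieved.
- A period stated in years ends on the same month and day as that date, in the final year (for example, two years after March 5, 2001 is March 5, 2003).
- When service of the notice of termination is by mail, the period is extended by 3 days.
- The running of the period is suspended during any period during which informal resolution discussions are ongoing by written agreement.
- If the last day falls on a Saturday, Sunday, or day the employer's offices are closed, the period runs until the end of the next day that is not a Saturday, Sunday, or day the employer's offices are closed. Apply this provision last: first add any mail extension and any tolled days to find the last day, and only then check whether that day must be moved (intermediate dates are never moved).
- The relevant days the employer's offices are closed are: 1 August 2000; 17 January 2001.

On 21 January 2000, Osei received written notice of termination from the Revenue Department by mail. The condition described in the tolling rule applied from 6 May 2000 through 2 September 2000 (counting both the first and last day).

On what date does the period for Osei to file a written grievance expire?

1 year after 21 January 2000 is January 21, 2001.
Service was by mail, adding 3 days: January 21, 2001 + 3 days = January 24, 2001.
From May 6, 2000 through September 2, 2000 inclusive is 120 days; tolling adds 120 days: January 24, 2001 + 120 days = May 24, 2001.
May 24, 2001 is a Thursday and not a day the employer's offices are closed, so no extension applies.

May 24, 2001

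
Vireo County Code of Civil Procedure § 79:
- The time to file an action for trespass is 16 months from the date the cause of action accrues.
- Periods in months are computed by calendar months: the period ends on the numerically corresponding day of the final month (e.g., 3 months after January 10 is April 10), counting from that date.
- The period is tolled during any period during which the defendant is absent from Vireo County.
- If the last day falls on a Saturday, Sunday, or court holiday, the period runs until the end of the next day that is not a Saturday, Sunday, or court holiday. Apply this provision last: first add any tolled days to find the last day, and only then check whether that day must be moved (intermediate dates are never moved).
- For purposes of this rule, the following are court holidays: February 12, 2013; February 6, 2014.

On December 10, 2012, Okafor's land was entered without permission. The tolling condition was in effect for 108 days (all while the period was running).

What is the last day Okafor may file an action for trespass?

July 28, 2014

16 months after December 10, 2012 is April 10, 2014.
Tolling adds 108 days: April 10, 2014 + 108 days = July 27, 2014.
July 27, 2014 is Sunday. The next qualifying day is July 28, 2014.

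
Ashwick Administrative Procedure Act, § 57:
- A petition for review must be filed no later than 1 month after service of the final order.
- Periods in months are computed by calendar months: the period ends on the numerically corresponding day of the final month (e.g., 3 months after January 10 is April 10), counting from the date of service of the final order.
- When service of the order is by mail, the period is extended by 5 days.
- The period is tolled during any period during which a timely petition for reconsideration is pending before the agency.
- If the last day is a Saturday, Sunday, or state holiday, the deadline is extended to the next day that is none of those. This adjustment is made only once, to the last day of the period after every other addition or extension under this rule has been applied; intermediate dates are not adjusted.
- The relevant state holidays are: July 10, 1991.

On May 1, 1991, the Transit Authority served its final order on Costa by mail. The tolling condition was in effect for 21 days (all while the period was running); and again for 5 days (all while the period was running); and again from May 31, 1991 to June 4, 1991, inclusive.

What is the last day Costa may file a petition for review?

July 8, 1991

1 month after May 1, 1991 is June 1, 1991.
Service was by mail, adding 5 days: June 1, 1991 + 5 days = June 6, 1991.
Tolling adds 21 days: June 6, 1991 + 21 days = June 27, 1991.
Tolling adds 5 days: June 27, 1991 + 5 days = July 2, 1991.
From May 31, 1991 through June 4, 1991 inclusive is 5 days; tolling adds 5 days: July 2, 1991 + 5 days = July 7, 1991.
July 7, 1991 is Sunday. The next qualifying day is July 8, 1991.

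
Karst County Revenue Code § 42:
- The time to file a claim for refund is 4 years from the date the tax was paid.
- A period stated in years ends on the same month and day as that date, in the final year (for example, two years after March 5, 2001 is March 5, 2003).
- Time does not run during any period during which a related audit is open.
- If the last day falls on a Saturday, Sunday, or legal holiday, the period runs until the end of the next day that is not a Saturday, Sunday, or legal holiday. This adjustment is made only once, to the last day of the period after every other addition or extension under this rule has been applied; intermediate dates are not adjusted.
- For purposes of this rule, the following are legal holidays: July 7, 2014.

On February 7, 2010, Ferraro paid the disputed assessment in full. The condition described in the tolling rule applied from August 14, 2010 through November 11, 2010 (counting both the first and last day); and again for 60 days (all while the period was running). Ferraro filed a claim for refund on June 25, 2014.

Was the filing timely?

4 years after February 7, 2010 is February 7, 2014.
From August 14, 2010 through November 11, 2010 inclusive is 90 days; tolling adds 90 days: February 7, 2014 + 90 days = May 8, 2014.
Tolling adds 60 days: May 8, 2014 + 60 days = July 7, 2014.
July 7, 2014 is a listed holiday. The next qualifying day is July 8, 2014.
The deadline is July 8, 2014; the filing on June 25, 2014 is on or before that date.

Yes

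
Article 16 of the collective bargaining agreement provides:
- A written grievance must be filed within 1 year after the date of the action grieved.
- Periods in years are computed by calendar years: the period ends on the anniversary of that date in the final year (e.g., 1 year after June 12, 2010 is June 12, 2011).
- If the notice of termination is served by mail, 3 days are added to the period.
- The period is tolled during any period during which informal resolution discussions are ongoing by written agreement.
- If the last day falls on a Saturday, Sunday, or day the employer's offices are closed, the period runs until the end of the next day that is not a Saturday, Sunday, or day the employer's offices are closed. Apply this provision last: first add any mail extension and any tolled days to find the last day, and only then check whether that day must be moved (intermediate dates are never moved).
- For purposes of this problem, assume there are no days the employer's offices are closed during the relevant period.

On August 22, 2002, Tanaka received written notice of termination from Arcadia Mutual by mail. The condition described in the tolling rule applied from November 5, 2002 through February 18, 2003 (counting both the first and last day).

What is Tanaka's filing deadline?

December 9, 2003

1 year after August 22, 2002 is August 22, 2003.
Service was by mail, adding 3 days: August 22, 2003 + 3 days = August 25, 2003.
From November 5, 2002 through February 18, 2003 inclusive is 106 days; tolling adds 106 days: August 25, 2003 + 106 days = December 9, 2003.
December 9, 2003 is a Tuesday and not a day the employer's offices are closed, so no extension applies.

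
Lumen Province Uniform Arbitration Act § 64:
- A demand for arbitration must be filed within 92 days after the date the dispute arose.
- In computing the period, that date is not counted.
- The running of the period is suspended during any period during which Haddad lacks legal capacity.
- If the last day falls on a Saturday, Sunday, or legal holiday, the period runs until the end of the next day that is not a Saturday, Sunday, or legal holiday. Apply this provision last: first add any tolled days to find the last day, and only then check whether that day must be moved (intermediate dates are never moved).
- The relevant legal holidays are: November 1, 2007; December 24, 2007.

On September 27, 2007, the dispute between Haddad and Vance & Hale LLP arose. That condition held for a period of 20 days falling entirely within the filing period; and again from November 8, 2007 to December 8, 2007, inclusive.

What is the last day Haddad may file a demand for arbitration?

92 days after September 27, 2007 is December 28, 2007.
Tolling adds 20 days: December 28, 2007 + 20 days = January 17, 2008.
From November 8, 2007 through December 8, 2007 inclusive is 31 days; tolling adds 31 days: January 17, 2008 + 31 days = February 17, 2008.
February 17, 2008 is Sunday. The next qualifying day is February 18, 2008.

February 18, 2008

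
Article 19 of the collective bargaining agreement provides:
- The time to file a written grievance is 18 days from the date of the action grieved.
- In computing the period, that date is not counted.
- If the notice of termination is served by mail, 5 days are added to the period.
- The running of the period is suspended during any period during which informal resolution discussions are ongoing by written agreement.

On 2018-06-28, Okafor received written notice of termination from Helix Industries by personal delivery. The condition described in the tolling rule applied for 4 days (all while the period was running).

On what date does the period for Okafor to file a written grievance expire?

18 days after 2018-06-28 is July 16, 2018.
Service was not by mail, so no mail extension applies.
Tolling adds 4 days: July 16, 2018 + 4 days = July 20, 2018.

July 20, 2018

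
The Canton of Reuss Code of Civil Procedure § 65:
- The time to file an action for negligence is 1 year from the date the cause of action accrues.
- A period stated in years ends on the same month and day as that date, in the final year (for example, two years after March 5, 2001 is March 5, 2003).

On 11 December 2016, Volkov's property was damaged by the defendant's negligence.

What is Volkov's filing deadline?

1 year after 11 December 2016 is December 11, 2017.

December 11, 2017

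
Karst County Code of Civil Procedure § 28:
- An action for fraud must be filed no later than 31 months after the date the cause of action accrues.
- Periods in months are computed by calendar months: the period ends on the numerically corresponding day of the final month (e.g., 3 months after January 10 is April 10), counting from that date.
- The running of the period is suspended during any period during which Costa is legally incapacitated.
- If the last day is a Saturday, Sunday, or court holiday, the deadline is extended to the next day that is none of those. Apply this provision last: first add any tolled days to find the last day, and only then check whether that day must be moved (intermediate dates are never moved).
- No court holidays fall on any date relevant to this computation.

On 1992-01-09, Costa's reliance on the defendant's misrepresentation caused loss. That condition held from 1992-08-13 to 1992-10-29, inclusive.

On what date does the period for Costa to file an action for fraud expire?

31 months after 1992-01-09 is August 9, 1994.
From August 13, 1992 through October 29, 1992 inclusive is 78 days; tolling adds 78 days: August 9, 1994 + 78 days = October 26, 1994.
October 26, 1994 is a Wednesday and not a court holiday, so no extension applies.

October 26, 1994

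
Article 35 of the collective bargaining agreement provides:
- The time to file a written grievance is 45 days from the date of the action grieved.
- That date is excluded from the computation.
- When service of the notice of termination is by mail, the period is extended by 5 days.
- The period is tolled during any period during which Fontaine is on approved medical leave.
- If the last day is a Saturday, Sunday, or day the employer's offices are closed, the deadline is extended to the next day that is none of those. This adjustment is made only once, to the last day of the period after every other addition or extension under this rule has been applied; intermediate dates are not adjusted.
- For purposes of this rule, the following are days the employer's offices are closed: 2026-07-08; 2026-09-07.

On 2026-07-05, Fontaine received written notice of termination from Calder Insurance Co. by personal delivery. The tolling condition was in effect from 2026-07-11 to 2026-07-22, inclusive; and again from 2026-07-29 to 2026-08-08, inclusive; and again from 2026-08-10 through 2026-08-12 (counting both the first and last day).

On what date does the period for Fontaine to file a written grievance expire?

45 days after 2026-07-05 is August 19, 2026.
Service was not by mail, so no mail extension applies.
From July 11, 2026 through July 22, 2026 inclusive is 12 days; tolling adds 12 days: August 19, 2026 + 12 days = August 31, 2026.
From July 29, 2026 through August 8, 2026 inclusive is 11 days; tolling adds 11 days: August 31, 2026 + 11 days = September 11, 2026.
From August 10, 2026 through August 12, 2026 inclusive is 3 days; tolling adds 3 days: September 11, 2026 + 3 days = September 14, 2026.
September 14, 2026 is a Monday and not a day the employer's offices are closed, so no extension applies.

September 14, 2026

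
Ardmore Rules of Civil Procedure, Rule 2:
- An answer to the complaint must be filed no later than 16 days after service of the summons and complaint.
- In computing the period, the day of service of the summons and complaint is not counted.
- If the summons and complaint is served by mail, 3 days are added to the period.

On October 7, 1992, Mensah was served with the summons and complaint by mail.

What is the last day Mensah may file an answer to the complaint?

October 26, 1992

16 days after October 7, 1992 is October 23, 1992.
Service was by mail, adding 3 days: October 23, 1992 + 3 days = October 26, 1992.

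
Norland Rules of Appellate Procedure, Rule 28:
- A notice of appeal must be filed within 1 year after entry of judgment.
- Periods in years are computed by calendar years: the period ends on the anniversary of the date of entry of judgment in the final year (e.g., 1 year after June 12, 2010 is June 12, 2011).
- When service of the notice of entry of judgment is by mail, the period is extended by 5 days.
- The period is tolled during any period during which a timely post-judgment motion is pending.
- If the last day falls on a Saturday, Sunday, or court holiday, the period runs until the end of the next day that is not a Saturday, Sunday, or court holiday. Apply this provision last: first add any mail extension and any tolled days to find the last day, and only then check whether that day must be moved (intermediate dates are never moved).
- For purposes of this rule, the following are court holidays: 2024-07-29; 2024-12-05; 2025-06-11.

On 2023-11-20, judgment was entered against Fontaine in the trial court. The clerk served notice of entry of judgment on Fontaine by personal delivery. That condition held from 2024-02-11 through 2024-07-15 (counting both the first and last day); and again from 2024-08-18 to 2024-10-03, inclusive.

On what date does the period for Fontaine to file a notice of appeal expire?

1 year after 2023-11-20 is November 20, 2024.
Service was not by mail, so no mail extension applies.
From February 11, 2024 through July 15, 2024 inclusive is 156 days; tolling adds 156 days: November 20, 2024 + 156 days = April 25, 2025.
From August 18, 2024 through October 3, 2024 inclusive is 47 days; tolling adds 47 days: April 25, 2025 + 47 days = June 11, 2025.
June 11, 2025 is a listed holiday. The next qualifying day is June 12, 2025.

June 12, 2025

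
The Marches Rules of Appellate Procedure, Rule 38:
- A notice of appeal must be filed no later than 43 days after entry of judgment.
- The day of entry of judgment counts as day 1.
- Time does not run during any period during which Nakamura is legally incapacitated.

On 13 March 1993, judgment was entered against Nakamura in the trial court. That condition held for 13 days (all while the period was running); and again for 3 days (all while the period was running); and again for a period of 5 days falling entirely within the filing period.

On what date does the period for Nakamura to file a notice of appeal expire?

May 15, 1993

Counting 13 March 1993 as day 1, day 43 is April 24, 1993.
Tolling adds 13 days: April 24, 1993 + 13 days = May 7, 1993.
Tolling adds 3 days: May 7, 1993 + 3 days = May 10, 1993.
Tolling adds 5 days: May 10, 1993 + 5 days = May 15, 1993.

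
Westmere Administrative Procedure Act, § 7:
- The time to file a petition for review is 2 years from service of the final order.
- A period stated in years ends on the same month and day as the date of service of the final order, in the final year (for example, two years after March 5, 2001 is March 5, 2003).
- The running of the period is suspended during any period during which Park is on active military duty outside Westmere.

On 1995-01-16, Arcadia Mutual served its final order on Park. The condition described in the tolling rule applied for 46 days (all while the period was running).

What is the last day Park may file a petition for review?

2 years after 1995-01-16 is January 16, 1997.
Tolling adds 46 days: January 16, 1997 + 46 days = March 3, 1997.

March 3, 1997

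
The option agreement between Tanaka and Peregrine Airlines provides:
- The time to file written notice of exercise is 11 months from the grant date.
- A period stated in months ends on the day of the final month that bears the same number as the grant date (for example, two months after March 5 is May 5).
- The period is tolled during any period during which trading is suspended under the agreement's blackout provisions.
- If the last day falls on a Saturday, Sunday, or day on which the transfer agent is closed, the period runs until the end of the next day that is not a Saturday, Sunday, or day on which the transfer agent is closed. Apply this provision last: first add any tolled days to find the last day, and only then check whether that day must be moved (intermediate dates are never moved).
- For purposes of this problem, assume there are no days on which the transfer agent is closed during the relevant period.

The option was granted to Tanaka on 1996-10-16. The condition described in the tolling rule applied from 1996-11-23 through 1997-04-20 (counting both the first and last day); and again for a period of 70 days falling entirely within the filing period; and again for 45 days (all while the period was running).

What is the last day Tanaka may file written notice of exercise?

11 months after 1996-10-16 is September 16, 1997.
From November 23, 1996 through April 20, 1997 inclusive is 149 days; tolling adds 149 days: September 16, 1997 + 149 days = February 12, 1998.
Tolling adds 70 days: February 12, 1998 + 70 days = April 23, 1998.
Tolling adds 45 days: April 23, 1998 + 45 days = June 7, 1998.
June 7, 1998 is Sunday. The next qualifying day is June 8, 1998.

June 8, 1998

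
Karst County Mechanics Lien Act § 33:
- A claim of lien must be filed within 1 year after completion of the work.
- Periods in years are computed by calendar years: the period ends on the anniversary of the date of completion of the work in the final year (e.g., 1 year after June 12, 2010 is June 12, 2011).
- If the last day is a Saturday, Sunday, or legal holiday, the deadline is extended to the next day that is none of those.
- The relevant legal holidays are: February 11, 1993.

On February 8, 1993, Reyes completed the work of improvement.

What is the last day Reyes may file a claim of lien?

1 year after February 8, 1993 is February 8, 1994.
February 8, 1994 is a Tuesday and not a legal holiday, so no extension applies.

February 8, 1994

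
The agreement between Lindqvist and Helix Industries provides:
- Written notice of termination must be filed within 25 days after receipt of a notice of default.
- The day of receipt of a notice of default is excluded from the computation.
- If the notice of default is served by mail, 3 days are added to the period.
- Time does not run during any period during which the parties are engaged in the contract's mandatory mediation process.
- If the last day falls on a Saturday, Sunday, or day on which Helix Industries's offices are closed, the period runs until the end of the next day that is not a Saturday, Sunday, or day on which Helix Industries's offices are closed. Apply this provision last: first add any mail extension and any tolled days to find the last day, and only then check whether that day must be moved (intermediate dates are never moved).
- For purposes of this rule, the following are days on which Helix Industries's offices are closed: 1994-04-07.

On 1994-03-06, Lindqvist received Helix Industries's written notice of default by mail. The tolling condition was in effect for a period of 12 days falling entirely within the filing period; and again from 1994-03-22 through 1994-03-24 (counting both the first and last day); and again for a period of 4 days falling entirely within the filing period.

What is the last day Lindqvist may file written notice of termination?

April 22, 1994

25 days after 1994-03-06 is March 31, 1994.
Service was by mail, adding 3 days: March 31, 1994 + 3 days = April 3, 1994.
Tolling adds 12 days: April 3, 1994 + 12 days = April 15, 1994.
From March 22, 1994 through March 24, 1994 inclusive is 3 days; tolling adds 3 days: April 15, 1994 + 3 days = April 18, 1994.
Tolling adds 4 days: April 18, 1994 + 4 days = April 22, 1994.
April 22, 1994 is a Friday and not a day on which Helix Industries's offices are closed, so no extension applies.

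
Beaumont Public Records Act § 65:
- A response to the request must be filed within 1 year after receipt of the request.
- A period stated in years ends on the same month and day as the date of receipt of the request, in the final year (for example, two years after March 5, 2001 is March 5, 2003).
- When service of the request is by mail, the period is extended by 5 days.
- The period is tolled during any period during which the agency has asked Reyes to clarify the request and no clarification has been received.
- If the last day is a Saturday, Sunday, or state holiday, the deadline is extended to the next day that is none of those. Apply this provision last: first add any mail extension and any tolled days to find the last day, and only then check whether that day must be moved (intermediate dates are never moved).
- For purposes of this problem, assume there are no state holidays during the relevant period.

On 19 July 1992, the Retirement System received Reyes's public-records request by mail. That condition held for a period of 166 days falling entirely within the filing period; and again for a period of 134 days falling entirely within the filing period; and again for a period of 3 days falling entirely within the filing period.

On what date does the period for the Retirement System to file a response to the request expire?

May 23, 1994

1 year after 19 July 1992 is July 19, 1993.
Service was by mail, adding 5 days: July 19, 1993 + 5 days = July 24, 1993.
Tolling adds 166 days: July 24, 1993 + 166 days = January 6, 1994.
Tolling adds 134 days: January 6, 1994 + 134 days = May 20, 1994.
Tolling adds 3 days: May 20, 1994 + 3 days = May 23, 1994.
May 23, 1994 is a Monday and not a state holiday, so no extension applies.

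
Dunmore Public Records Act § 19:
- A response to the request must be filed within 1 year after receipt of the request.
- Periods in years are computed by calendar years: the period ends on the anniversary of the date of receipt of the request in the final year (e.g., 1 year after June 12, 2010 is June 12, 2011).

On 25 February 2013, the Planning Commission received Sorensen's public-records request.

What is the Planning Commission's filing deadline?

1 year after 25 February 2013 is February 25, 2014.

February 25, 2014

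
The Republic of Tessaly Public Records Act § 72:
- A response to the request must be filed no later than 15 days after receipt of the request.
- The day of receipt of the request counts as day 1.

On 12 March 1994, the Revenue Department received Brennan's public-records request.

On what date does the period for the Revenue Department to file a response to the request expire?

March 26, 1994

Counting 12 March 1994 as day 1, day 15 is March 26, 1994.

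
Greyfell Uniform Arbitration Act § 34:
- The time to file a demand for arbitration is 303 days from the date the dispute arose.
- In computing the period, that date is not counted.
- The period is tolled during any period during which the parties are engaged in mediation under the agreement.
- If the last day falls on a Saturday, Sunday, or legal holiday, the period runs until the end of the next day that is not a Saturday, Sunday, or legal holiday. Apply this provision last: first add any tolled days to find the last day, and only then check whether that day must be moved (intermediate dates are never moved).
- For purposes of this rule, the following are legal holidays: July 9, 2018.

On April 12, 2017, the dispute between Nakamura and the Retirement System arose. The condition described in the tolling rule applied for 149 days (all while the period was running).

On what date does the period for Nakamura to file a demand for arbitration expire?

July 10, 2018

303 days after April 12, 2017 is February 9, 2018.
Tolling adds 149 days: February 9, 2018 + 149 days = July 8, 2018.
July 8, 2018 is Sunday; July 9, 2018 is a listed holiday. The next qualifying day is July 10, 2018.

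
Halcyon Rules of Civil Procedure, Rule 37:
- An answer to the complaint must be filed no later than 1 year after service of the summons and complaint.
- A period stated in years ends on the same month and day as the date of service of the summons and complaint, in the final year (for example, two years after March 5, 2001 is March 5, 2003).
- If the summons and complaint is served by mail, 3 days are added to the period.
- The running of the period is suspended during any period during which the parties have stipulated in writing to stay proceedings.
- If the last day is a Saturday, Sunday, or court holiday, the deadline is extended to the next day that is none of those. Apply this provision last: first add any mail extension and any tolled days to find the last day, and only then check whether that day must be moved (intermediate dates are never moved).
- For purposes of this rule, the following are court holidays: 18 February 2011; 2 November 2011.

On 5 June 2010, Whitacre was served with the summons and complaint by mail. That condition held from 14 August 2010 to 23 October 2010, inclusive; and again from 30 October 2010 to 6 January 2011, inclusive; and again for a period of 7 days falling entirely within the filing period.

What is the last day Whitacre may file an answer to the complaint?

November 3, 2011

1 year after 5 June 2010 is June 5, 2011.
Service was by mail, adding 3 days: June 5, 2011 + 3 days = June 8, 2011.
From August 14, 2010 through October 23, 2010 inclusive is 71 days; tolling adds 71 days: June 8, 2011 + 71 days = August 18, 2011.
From October 30, 2010 through January 6, 2011 inclusive is 69 days; tolling adds 69 days: August 18, 2011 + 69 days = October 26, 2011.
Tolling adds 7 days: October 26, 2011 + 7 days = November 2, 2011.
November 2, 2011 is a listed holiday. The next qualifying day is November 3, 2011.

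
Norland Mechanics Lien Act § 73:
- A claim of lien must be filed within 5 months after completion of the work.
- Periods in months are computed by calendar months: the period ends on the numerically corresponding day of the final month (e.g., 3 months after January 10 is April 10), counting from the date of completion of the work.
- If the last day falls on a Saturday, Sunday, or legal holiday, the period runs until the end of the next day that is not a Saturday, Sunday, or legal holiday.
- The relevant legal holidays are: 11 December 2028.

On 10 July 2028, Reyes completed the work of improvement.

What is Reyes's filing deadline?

5 months after 10 July 2028 is December 10, 2028.
December 10, 2028 is Sunday; December 11, 2028 is a listed holiday. The next qualifying day is December 12, 2028.

December 12, 2028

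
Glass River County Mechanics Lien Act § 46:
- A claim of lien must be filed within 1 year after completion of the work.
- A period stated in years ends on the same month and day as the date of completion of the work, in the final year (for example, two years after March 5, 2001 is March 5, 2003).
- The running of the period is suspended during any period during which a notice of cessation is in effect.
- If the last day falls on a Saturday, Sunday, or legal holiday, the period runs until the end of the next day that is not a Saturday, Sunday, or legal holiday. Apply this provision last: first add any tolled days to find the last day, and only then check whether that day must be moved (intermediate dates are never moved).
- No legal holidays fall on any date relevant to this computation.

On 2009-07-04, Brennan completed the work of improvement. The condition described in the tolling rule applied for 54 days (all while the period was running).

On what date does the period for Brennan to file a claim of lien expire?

August 27, 2010

1 year after 2009-07-04 is July 4, 2010.
Tolling adds 54 days: July 4, 2010 + 54 days = August 27, 2010.
August 27, 2010 is a Friday and not a legal holiday, so no extension applies.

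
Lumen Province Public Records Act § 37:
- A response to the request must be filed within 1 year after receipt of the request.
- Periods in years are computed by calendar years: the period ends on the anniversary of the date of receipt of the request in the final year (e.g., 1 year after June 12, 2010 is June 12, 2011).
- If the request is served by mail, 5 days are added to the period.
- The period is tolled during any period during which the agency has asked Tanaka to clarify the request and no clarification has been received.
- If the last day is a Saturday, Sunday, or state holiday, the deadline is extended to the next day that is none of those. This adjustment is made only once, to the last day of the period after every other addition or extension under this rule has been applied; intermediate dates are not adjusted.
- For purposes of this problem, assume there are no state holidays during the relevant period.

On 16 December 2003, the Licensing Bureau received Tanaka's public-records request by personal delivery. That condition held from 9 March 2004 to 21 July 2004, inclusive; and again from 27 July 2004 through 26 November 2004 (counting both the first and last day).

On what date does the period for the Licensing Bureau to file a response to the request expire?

August 31, 2005

1 year after 16 December 2003 is December 16, 2004.
Service was not by mail, so no mail extension applies.
From March 9, 2004 through July 21, 2004 inclusive is 135 days; tolling adds 135 days: December 16, 2004 + 135 days = April 30, 2005.
From July 27, 2004 through November 26, 2004 inclusive is 123 days; tolling adds 123 days: April 30, 2005 + 123 days = August 31, 2005.
August 31, 2005 is a Wednesday and not a state holiday, so no extension applies.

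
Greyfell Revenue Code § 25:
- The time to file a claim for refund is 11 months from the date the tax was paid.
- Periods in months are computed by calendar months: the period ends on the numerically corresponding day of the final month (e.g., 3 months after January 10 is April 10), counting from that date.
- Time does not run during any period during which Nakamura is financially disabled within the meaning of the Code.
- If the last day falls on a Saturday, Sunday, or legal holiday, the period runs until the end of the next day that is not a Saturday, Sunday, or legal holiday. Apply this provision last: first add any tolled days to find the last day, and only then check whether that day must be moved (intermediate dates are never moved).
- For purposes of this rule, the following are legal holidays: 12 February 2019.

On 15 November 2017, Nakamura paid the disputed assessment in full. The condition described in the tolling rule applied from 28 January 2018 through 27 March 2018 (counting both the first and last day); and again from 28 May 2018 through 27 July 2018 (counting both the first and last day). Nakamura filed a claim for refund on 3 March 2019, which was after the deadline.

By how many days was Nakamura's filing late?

18 days

11 months after 15 November 2017 is October 15, 2018.
From January 28, 2018 through March 27, 2018 inclusive is 59 days; tolling adds 59 days: October 15, 2018 + 59 days = December 13, 2018.
From May 28, 2018 through July 27, 2018 inclusive is 61 days; tolling adds 61 days: December 13, 2018 + 61 days = February 12, 2019.
February 12, 2019 is a listed holiday. The next qualifying day is February 13, 2019.
The deadline is February 13, 2019; from February 13, 2019 to March 3, 2019 is 18 days.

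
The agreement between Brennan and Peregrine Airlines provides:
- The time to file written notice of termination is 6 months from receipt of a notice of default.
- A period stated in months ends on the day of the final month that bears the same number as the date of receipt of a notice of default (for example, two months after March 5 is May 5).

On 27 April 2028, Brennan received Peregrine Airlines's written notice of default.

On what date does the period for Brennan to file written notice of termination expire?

October 27, 2028

6 months after 27 April 2028 is October 27, 2028.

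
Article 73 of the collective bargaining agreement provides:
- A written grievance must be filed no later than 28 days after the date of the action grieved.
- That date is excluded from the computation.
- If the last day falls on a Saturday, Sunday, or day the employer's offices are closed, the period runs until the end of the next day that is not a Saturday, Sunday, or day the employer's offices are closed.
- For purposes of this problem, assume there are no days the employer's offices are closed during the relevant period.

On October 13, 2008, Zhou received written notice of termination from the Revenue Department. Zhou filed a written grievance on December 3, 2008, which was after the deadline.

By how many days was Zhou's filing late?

23 days

28 days after October 13, 2008 is November 10, 2008.
November 10, 2008 is a Monday and not a day the employer's offices are closed, so no extension applies.
The deadline is November 10, 2008; from November 10, 2008 to December 3, 2008 is 23 days.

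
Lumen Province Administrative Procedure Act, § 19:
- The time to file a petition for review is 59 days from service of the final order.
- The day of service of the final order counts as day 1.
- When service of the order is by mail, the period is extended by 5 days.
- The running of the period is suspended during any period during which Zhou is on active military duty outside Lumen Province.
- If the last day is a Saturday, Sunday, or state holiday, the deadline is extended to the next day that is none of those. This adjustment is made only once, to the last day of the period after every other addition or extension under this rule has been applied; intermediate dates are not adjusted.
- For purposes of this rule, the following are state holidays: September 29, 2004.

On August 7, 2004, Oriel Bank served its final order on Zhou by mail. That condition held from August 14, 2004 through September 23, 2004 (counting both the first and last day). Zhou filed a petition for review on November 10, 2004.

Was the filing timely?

Yes

Counting August 7, 2004 as day 1, day 59 is October 4, 2004.
Service was by mail, adding 5 days: October 4, 2004 + 5 days = October 9, 2004.
From August 14, 2004 through September 23, 2004 inclusive is 41 days; tolling adds 41 days: October 9, 2004 + 41 days = November 19, 2004.
November 19, 2004 is a Friday and not a state holiday, so no extension applies.
The deadline is November 19, 2004; the filing on November 10, 2004 is on or before that date.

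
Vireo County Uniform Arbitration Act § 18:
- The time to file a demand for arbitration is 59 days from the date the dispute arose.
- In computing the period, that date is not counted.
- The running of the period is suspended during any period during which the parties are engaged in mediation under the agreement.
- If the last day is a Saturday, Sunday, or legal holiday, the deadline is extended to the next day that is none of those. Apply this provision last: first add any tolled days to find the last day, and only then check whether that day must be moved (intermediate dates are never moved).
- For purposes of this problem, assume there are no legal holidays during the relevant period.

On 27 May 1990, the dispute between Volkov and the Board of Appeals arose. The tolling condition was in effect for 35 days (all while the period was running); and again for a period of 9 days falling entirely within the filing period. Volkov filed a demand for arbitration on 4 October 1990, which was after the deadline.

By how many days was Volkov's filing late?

27 days

59 days after 27 May 1990 is July 25, 1990.
Tolling adds 35 days: July 25, 1990 + 35 days = August 29, 1990.
Tolling adds 9 days: August 29, 1990 + 9 days = September 7, 1990.
September 7, 1990 is a Friday and not a legal holiday, so no extension applies.
The deadline is September 7, 1990; from September 7, 1990 to October 4, 1990 is 27 days.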